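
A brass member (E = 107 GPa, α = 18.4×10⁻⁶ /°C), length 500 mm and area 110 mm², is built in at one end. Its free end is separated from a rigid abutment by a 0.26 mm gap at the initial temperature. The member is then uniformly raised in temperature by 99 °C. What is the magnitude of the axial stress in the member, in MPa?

σ ≈ 139 MPa (compressive)

If the wall were absent the member would grow by αΔT L = 18.4×10⁻⁶ × 99 × 500 = 0.9108 mm.
The gap closes (δ_free > 0.26 mm) and the wall then resists a further 0.9108 − 0.26 = 0.6508 mm of expansion.
Compatibility: PL/(AE) = 0.6508 mm, so σ = P/A = E × (0.6508/500) = 139.3 MPa.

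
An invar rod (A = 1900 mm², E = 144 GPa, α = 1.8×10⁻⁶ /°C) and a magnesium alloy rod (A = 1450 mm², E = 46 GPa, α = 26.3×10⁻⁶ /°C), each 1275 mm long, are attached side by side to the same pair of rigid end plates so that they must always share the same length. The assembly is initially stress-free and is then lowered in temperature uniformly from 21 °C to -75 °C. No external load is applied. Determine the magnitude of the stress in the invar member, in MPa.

The magnesium alloy has the larger α, so on cooling it would change length more than the invar if both were free. The rigid plates force a common final length, so the magnesium alloy is put into tension and the invar into compression, with equal and opposite forces P (no external load).
Equating the net (thermal + elastic) strains gives |α₁ − α₂|·ΔT = P·[1/(A₁E₁) + 1/(A₂E₂)].
|α₁ − α₂|·ΔT = 24.5×10⁻⁶ × 96 = 0.002352.
1/(A₁E₁) + 1/(A₂E₂) = 1/(1900×144×10³) + 1/(1450×46×10³) = 1.865×10⁻⁸ N⁻¹.
So P = 0.002352 / 1.865×10⁻⁸ = 126.1 kN.
σ_{invar} = P/A₁ = 126100/1900 = 66.38 MPa, compressive.

σ ≈ 66.4 MPa (compressive)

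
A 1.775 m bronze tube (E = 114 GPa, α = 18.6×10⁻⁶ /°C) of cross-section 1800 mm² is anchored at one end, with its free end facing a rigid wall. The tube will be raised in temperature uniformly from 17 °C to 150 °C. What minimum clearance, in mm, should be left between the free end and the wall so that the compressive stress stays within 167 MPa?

With no wall the tube would lengthen by αΔT L = 18.6×10⁻⁶ × 133 × 1775 = 4.391 mm.
A stress of 167 MPa corresponds to the wall pushing the tube back by σL/E = 167×1775/(114×10³) = 2.6 mm.
The gap must absorb the remainder: g_min = 4.391 − 2.6 = 1.791 mm.

g ≈ 1.79 mm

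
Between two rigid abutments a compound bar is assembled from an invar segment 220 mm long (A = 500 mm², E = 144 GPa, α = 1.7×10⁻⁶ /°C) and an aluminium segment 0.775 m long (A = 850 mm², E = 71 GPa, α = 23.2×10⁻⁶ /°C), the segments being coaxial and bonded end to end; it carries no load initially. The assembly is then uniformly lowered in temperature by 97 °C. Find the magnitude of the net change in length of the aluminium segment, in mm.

|ΔL| ≈ 0.306 mm

With the walls removed the bar would change length by δ_free = Σ αᵢΔT Lᵢ = 1.7×10⁻⁶×97×220 + 23.2×10⁻⁶×97×775 = 1.78 mm.
Since the ends are fixed, an axial force P builds up, equal in every segment, with P · Σ Lᵢ/(AᵢEᵢ) = δ_free.
Σ Lᵢ/(AᵢEᵢ) = 220/(500×144×10³) + 775/(850×71×10³) = 1.59×10⁻⁵ mm/N.
P = 1.78 / 1.59×10⁻⁵ = 112000 N = 112 kN, tensile.
For the aluminium segment, free thermal change = 23.2×10⁻⁶×97×775 = 1.744 mm and elastic change from P = 112000×775/(850×71×10³) = 1.438 mm; these oppose, so the net change is 0.306 mm (segment shortens).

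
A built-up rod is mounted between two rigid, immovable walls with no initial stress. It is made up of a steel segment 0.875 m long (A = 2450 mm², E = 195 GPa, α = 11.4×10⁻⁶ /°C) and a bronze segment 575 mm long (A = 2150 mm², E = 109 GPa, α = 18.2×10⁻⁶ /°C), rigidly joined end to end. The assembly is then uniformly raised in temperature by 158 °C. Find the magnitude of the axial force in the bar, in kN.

Free thermal expansion of the whole bar: Σ αᵢΔT Lᵢ = 11.4×10⁻⁶×158×875 + 18.2×10⁻⁶×158×575 = 3.23 mm.
The rigid supports impose zero overall length change; the single axial force P common to all segments must satisfy P Σ Lᵢ/(AᵢEᵢ) = δ_free.
Σ Lᵢ/(AᵢEᵢ) = 875/(2450×195×10³) + 575/(2150×109×10³) = 4.285×10⁻⁶ mm/N.
So P = 3.23 / 4.285×10⁻⁶ = 753.7 kN, compressive.

P ≈ 754 kN (compressive)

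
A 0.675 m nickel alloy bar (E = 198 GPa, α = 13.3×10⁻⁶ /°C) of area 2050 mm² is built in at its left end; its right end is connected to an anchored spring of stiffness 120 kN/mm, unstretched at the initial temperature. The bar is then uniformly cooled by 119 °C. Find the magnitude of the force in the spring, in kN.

If the spring were absent the bar would shorten by αΔT L = 13.3×10⁻⁶ × 119 × 675 = 1.068 mm.
With a force P in the spring, the elastic change of the bar is PL/(AE) and that of the spring is P/k; compatibility requires their sum to equal δ_free.
So P = δ_free / [L/(AE) + 1/k] = 1.068 / [ 675/(2050×198×10³) + 1/(120×10³) ].
P = 1.068 / 9.996×10⁻⁶ = 106900 N.

P ≈ 107 kN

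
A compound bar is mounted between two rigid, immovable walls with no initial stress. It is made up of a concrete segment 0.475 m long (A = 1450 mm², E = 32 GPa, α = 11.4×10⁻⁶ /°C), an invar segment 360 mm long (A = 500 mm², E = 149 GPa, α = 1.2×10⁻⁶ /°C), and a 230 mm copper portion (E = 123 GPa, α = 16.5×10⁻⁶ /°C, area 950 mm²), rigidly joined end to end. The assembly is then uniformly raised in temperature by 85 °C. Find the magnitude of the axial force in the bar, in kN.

With the walls removed the bar would change length by δ_free = Σ αᵢΔT Lᵢ = 11.4×10⁻⁶×85×475 + 1.2×10⁻⁶×85×360 + 16.5×10⁻⁶×85×230 = 0.8196 mm.
Since the ends are fixed, an axial force P builds up, equal in every segment, with P · Σ Lᵢ/(AᵢEᵢ) = δ_free.
Σ Lᵢ/(AᵢEᵢ) = 475/(1450×32×10³) + 360/(500×149×10³) + 230/(950×123×10³) = 1.704×10⁻⁵ mm/N.
Hence P = δ_free / Σ(L/AE) = 0.8196/1.704×10⁻⁵ = 48.1 kN (compressive).

P ≈ 48.1 kN (compressive)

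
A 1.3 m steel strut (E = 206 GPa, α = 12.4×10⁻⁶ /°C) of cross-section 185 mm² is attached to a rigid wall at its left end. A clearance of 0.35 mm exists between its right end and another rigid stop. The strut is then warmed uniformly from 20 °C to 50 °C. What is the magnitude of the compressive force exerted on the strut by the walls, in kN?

P ≈ 3.92 kN

Free thermal elongation = αΔT L = 12.4×10⁻⁶ × 30 × 1300 = 0.4836 mm.
After closing the 0.35 mm clearance, 0.4836 − 0.35 = 0.1336 mm of expansion remains to be suppressed by the wall.
So σ = E(δ_free − g)/L = 206×10³ × 0.1336/1300 = 21.17 MPa.
Force on the wall = σA = 21.17 × 185 mm² = 3.917 kN.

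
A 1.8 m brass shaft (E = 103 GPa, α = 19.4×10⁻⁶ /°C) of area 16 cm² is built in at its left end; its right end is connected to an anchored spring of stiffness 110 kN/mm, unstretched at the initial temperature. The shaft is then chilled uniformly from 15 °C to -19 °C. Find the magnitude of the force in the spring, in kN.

The unrestrained thermal change is αΔT L = 19.4×10⁻⁶ × 34 × 1800 = 1.187 mm.
Let P be the tensile force in the spring. The shaft extends elastically by PL/(AE) and the spring stretches by P/k; together these equal δ_free.
P [ L/(AE) + 1/k ] = δ_free → P [ 1800/(1600×103×10³) + 1/(110×10³) ] = 1.187.
P = 1.187 / 2.001×10⁻⁵ = 59320 N.

P ≈ 59.3 kN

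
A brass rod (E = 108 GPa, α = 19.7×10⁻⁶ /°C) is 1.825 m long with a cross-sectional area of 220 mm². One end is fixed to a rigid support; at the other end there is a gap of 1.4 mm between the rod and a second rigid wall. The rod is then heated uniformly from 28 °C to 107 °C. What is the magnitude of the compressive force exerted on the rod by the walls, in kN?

Unrestrained expansion: δ_free = αΔT L = 19.7×10⁻⁶ × 79 × 1825 = 2.84 mm.
This exceeds the 1.4 mm gap, so the wall pushes back. The portion of expansion that must be recovered elastically is δ_free − gap = 2.84 − 1.4 = 1.44 mm.
Compatibility: PL/(AE) = 1.44 mm, so σ = P/A = E × (1.44/1825) = 85.23 MPa.
P = σA = 85.23 × 220 = 18.75 kN.

P ≈ 18.8 kN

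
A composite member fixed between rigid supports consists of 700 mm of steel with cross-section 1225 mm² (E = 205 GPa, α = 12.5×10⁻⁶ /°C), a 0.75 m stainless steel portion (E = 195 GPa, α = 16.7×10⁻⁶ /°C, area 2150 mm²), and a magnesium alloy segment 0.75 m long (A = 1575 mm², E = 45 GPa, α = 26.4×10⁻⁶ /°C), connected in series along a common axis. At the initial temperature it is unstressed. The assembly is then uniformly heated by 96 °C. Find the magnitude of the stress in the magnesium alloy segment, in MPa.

Free thermal expansion of the whole bar: Σ αᵢΔT Lᵢ = 12.5×10⁻⁶×96×700 + 16.7×10⁻⁶×96×750 + 26.4×10⁻⁶×96×750 = 3.943 mm.
Since the ends are fixed, an axial force P builds up, equal in every segment, with P · Σ Lᵢ/(AᵢEᵢ) = δ_free.
Σ Lᵢ/(AᵢEᵢ) = 700/(1225×205×10³) + 750/(2150×195×10³) + 750/(1575×45×10³) = 1.516×10⁻⁵ mm/N.
So P = 3.943 / 1.516×10⁻⁵ = 260.1 kN, compressive.
σ_{magnesium alloy} = P / A = 260100 / 1575 = 165.2 MPa.

σ ≈ 165 MPa (compressive)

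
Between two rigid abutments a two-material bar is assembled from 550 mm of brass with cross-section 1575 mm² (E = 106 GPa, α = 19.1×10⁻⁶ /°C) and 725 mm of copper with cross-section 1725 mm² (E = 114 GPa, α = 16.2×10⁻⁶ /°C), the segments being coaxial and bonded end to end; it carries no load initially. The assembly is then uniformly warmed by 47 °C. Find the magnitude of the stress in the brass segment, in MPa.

If the supports were absent, the total length change would be Σ αᵢΔT Lᵢ = 19.1×10⁻⁶×47×550 + 16.2×10⁻⁶×47×725 = 1.046 mm.
Since the ends are fixed, an axial force P builds up, equal in every segment, with P · Σ Lᵢ/(AᵢEᵢ) = δ_free.
The series flexibility is Σ Lᵢ/(AᵢEᵢ) = 550/(1575×106×10³) + 725/(1725×114×10³) = 6.981×10⁻⁶ mm/N.
Hence P = δ_free / Σ(L/AE) = 1.046/6.981×10⁻⁶ = 149.8 kN (compressive).
σ_{brass} = P / A = 149800 / 1575 = 95.11 MPa.

σ ≈ 95.1 MPa (compressive)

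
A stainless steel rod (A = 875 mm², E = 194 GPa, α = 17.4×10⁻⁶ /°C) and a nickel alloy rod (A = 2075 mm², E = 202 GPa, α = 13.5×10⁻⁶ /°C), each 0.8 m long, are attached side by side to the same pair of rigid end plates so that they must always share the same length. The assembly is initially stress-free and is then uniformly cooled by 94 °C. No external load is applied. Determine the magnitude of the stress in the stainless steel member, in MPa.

Both members must finish at the same length. With the larger α, the stainless steel tends to over-contract; the plates restrain it, putting the stainless steel in tension and the nickel alloy in compression. With no external load the two internal forces are equal and opposite, magnitude P.
Equating the net (thermal + elastic) strains gives |α₁ − α₂|·ΔT = P·[1/(A₁E₁) + 1/(A₂E₂)].
|α₁ − α₂|·ΔT = 3.9×10⁻⁶ × 94 = 0.0003666.
1/(A₁E₁) + 1/(A₂E₂) = 1/(875×194×10³) + 1/(2075×202×10³) = 8.277×10⁻⁹ N⁻¹.
P = 0.0003666 / 8.277×10⁻⁹ = 44290 N = 44.29 kN.
σ_{stainless steel} = P/A₁ = 44290/875 = 50.62 MPa, tensile.

σ ≈ 50.6 MPa (tensile)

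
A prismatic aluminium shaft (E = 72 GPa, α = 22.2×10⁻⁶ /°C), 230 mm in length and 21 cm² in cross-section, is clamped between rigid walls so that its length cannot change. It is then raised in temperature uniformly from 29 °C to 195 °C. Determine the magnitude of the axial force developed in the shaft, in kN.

With zero net strain, σ = E·αΔT = 72 GPa × 22.2×10⁻⁶ × 166 = 265.3 MPa.
P = AEαΔT = 2100 × 72×10³ × 22.2×10⁻⁶ × 166 = 557.2 kN (compressive).

P ≈ 557 kN (compressive)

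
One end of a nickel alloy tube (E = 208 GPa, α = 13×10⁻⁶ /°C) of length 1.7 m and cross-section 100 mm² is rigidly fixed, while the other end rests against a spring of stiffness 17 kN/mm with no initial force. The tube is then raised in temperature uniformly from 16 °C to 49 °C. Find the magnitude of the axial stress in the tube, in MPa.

σ ≈ 51.9 MPa (compressive)

Free thermal expansion: δ_free = αΔT L = 13×10⁻⁶ × 33 × 1700 = 0.7293 mm.
With a force P in the spring, the elastic change of the tube is PL/(AE) and that of the spring is P/k; compatibility requires their sum to equal δ_free.
P [ L/(AE) + 1/k ] = δ_free → P [ 1700/(100×208×10³) + 1/(17×10³) ] = 0.7293.
P = 0.7293 / 0.0001406 = 5189 N.
σ = P/A = 5189/100 = 51.89 MPa.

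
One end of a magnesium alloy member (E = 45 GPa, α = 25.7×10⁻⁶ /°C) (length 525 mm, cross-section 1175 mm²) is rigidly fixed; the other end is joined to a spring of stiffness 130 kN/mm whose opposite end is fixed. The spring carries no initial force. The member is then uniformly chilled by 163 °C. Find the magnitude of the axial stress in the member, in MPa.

σ ≈ 106 MPa (tensile)

If the spring were absent the member would shorten by αΔT L = 25.7×10⁻⁶ × 163 × 525 = 2.199 mm.
With a force P in the spring, the elastic change of the member is PL/(AE) and that of the spring is P/k; compatibility requires their sum to equal δ_free.
So P = δ_free / [L/(AE) + 1/k] = 2.199 / [ 525/(1175×45×10³) + 1/(130×10³) ].
P = 2.199 / 1.762×10⁻⁵ = 124800 N.
σ = P/A = 124800/1175 = 106.2 MPa.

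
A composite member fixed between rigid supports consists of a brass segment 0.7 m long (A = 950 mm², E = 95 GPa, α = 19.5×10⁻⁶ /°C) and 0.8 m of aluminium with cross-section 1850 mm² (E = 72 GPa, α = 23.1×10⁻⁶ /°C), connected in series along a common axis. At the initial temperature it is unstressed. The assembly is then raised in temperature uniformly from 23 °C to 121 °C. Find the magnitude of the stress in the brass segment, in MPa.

σ ≈ 241 MPa (compressive)

If the supports were absent, the total length change would be Σ αᵢΔT Lᵢ = 19.5×10⁻⁶×98×700 + 23.1×10⁻⁶×98×800 = 3.149 mm.
The walls prevent any net length change, so an axial force P (same in every segment) develops. Compatibility: P · Σ Lᵢ/(AᵢEᵢ) = δ_free.
Σ Lᵢ/(AᵢEᵢ) = 700/(950×95×10³) + 800/(1850×72×10³) = 1.376×10⁻⁵ mm/N.
So P = 3.149 / 1.376×10⁻⁵ = 228.8 kN, compressive.
σ_{brass} = P / A = 228800 / 950 = 240.8 MPa.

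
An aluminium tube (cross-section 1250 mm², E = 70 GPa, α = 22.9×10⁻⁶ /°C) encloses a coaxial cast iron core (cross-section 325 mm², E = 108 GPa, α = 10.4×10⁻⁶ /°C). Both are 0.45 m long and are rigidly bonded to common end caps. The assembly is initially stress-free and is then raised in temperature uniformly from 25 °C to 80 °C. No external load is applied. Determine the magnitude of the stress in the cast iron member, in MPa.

σ ≈ 53 MPa (tensile)

Both members must finish at the same length. With the larger α, the aluminium tends to over-expand; the plates restrain it, putting the aluminium in compression and the cast iron in tension. With no external load the two internal forces are equal and opposite, magnitude P.
Setting the final lengths equal and cancelling L: (α₁ − α₂)ΔT = P/(A₁E₁) + P/(A₂E₂).
|α₁ − α₂|·ΔT = 12.5×10⁻⁶ × 55 = 0.0006875.
1/(A₁E₁) + 1/(A₂E₂) = 1/(1250×70×10³) + 1/(325×108×10³) = 3.992×10⁻⁸ N⁻¹.
So P = 0.0006875 / 3.992×10⁻⁸ = 17.22 kN.
σ_{cast iron} = P/A₂ = 17220/325 = 52.99 MPa, tensile.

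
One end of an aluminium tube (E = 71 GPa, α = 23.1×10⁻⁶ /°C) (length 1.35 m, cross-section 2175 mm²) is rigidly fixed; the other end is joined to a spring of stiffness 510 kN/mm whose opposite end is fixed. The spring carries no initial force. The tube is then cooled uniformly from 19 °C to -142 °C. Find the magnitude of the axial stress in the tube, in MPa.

Free thermal contraction: δ_free = αΔT L = 23.1×10⁻⁶ × 161 × 1350 = 5.021 mm.
Let P be the tensile force in the spring. The tube extends elastically by PL/(AE) and the spring stretches by P/k; together these equal δ_free.
P [ L/(AE) + 1/k ] = δ_free → P [ 1350/(2175×71×10³) + 1/(510×10³) ] = 5.021.
P = 5.021 / 1.07×10⁻⁵ = 469100 N.
σ = P/A = 469100/2175 = 215.7 MPa.

σ ≈ 216 MPa (tensile)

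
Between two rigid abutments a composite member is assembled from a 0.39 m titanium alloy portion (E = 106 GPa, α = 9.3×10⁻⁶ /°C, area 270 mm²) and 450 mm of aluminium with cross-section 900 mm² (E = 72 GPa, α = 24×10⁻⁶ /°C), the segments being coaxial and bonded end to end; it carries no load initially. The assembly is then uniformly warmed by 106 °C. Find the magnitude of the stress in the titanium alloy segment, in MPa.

σ ≈ 275 MPa (compressive)

Free thermal expansion of the whole bar: Σ αᵢΔT Lᵢ = 9.3×10⁻⁶×106×390 + 24×10⁻⁶×106×450 = 1.529 mm.
The rigid supports impose zero overall length change; the single axial force P common to all segments must satisfy P Σ Lᵢ/(AᵢEᵢ) = δ_free.
The series flexibility is Σ Lᵢ/(AᵢEᵢ) = 390/(270×106×10³) + 450/(900×72×10³) = 2.057×10⁻⁵ mm/N.
P = 1.529 / 2.057×10⁻⁵ = 74340 N = 74.34 kN, compressive.
σ_{titanium alloy} = P / A = 74340 / 270 = 275.3 MPa.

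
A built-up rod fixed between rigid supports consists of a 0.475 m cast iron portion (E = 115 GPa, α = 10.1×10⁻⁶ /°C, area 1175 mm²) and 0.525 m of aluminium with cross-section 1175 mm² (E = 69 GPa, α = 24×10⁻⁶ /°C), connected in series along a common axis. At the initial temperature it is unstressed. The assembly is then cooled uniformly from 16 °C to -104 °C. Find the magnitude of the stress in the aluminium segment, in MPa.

Free thermal contraction of the whole bar: Σ αᵢΔT Lᵢ = 10.1×10⁻⁶×120×475 + 24×10⁻⁶×120×525 = 2.088 mm.
The walls prevent any net length change, so an axial force P (same in every segment) develops. Compatibility: P · Σ Lᵢ/(AᵢEᵢ) = δ_free.
The series flexibility is Σ Lᵢ/(AᵢEᵢ) = 475/(1175×115×10³) + 525/(1175×69×10³) = 9.991×10⁻⁶ mm/N.
Hence P = δ_free / Σ(L/AE) = 2.088/9.991×10⁻⁶ = 209 kN (tensile).
σ_{aluminium} = P / A = 209000 / 1175 = 177.8 MPa.

σ ≈ 178 MPa (tensile)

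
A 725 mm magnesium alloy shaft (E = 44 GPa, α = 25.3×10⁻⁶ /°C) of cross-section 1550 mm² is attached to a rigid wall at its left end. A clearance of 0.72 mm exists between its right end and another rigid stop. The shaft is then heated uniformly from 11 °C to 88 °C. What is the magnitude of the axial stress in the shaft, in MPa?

σ ≈ 42 MPa (compressive)

Free thermal elongation = αΔT L = 25.3×10⁻⁶ × 77 × 725 = 1.412 mm.
After closing the 0.72 mm clearance, 1.412 − 0.72 = 0.6924 mm of expansion remains to be suppressed by the wall.
Compatibility: PL/(AE) = 0.6924 mm, so σ = P/A = E × (0.6924/725) = 42.02 MPa.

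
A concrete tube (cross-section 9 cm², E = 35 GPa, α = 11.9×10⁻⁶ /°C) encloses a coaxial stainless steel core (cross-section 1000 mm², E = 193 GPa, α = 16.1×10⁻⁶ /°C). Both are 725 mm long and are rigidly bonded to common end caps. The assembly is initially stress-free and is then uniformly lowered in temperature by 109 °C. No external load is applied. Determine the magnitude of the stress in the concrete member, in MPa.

σ ≈ 13.8 MPa (compressive)

The stainless steel has the larger α, so on cooling it would change length more than the concrete if both were free. The rigid plates force a common final length, so the stainless steel is put into tension and the concrete into compression, with equal and opposite forces P (no external load).
Equating the net (thermal + elastic) strains gives |α₁ − α₂|·ΔT = P·[1/(A₁E₁) + 1/(A₂E₂)].
|α₁ − α₂|·ΔT = 4.2×10⁻⁶ × 109 = 0.0004578.
1/(A₁E₁) + 1/(A₂E₂) = 1/(900×35×10³) + 1/(1000×193×10³) = 3.693×10⁻⁸ N⁻¹.
P = 0.0004578 / 3.693×10⁻⁸ = 12400 N = 12.4 kN.
σ_{concrete} = P/A₁ = 12400/900 = 13.77 MPa, compressive.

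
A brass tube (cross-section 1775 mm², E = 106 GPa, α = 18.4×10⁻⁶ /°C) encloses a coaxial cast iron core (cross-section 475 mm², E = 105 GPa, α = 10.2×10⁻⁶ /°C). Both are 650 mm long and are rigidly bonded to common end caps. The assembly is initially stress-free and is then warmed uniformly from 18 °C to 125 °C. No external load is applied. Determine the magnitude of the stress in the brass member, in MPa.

The brass has the larger α, so on heating it would change length more than the cast iron if both were free. The rigid plates force a common final length, so the brass is put into compression and the cast iron into tension, with equal and opposite forces P (no external load).
Setting the final lengths equal and cancelling L: (α₁ − α₂)ΔT = P/(A₁E₁) + P/(A₂E₂).
|α₁ − α₂|·ΔT = 8.2×10⁻⁶ × 107 = 0.0008774.
1/(A₁E₁) + 1/(A₂E₂) = 1/(1775×106×10³) + 1/(475×105×10³) = 2.537×10⁻⁸ N⁻¹.
P = 0.0008774 / 2.537×10⁻⁸ = 34590 N = 34.59 kN.
σ_{brass} = P/A₁ = 34590/1775 = 19.49 MPa, compressive.

σ ≈ 19.5 MPa (compressive)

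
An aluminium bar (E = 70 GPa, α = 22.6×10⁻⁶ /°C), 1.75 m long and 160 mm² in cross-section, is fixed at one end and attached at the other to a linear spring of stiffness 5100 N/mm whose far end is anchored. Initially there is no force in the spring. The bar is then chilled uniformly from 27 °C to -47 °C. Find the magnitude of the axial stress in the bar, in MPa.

σ ≈ 51.9 MPa (tensile)

The unrestrained thermal change is αΔT L = 22.6×10⁻⁶ × 74 × 1750 = 2.927 mm.
Let P be the tensile force in the spring. The bar extends elastically by PL/(AE) and the spring stretches by P/k; together these equal δ_free.
So P = δ_free / [L/(AE) + 1/k] = 2.927 / [ 1750/(160×70×10³) + 1/(5100) ].
P = 2.927 / 0.0003523 = 8307 N.
σ = P/A = 8307/160 = 51.92 MPa.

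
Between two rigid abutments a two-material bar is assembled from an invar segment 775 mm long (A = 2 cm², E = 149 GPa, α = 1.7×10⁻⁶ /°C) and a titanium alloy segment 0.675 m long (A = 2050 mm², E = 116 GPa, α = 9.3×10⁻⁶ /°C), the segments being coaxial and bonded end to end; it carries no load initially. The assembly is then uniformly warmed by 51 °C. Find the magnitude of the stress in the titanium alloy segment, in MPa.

Free thermal expansion of the whole bar: Σ αᵢΔT Lᵢ = 1.7×10⁻⁶×51×775 + 9.3×10⁻⁶×51×675 = 0.3873 mm.
Since the ends are fixed, an axial force P builds up, equal in every segment, with P · Σ Lᵢ/(AᵢEᵢ) = δ_free.
The series flexibility is Σ Lᵢ/(AᵢEᵢ) = 775/(200×149×10³) + 675/(2050×116×10³) = 2.885×10⁻⁵ mm/N.
P = 0.3873 / 2.885×10⁻⁵ = 13430 N = 13.43 kN, compressive.
σ_{titanium alloy} = P / A = 13430 / 2050 = 6.55 MPa.

σ ≈ 6.55 MPa (compressive)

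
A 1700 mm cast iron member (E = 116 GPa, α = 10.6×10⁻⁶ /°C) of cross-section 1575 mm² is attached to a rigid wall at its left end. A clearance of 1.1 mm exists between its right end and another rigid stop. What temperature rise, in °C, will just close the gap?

ΔT ≈ 61 °C

Contact occurs when the free expansion equals the gap: αΔT L = 1.1 mm.
ΔT = 1.1 / (10.6×10⁻⁶ × 1700) = 61.04 °C.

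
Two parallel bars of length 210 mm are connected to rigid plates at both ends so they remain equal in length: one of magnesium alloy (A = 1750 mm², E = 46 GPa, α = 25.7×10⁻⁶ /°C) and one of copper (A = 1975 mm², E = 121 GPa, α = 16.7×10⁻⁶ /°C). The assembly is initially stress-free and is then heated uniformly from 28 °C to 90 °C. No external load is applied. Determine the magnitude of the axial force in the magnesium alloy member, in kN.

P ≈ 33.6 kN (compressive in the magnesium alloy)

Both members must finish at the same length. With the larger α, the magnesium alloy tends to over-expand; the plates restrain it, putting the magnesium alloy in compression and the copper in tension. With no external load the two internal forces are equal and opposite, magnitude P.
Equating the net (thermal + elastic) strains gives |α₁ − α₂|·ΔT = P·[1/(A₁E₁) + 1/(A₂E₂)].
|α₁ − α₂|·ΔT = 9×10⁻⁶ × 62 = 0.000558.
1/(A₁E₁) + 1/(A₂E₂) = 1/(1750×46×10³) + 1/(1975×121×10³) = 1.661×10⁻⁸ N⁻¹.
P = 0.000558 / 1.661×10⁻⁸ = 33600 N = 33.6 kN.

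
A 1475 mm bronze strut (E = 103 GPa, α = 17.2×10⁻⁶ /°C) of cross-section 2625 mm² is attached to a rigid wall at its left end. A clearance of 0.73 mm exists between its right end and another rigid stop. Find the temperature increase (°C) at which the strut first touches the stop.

ΔT ≈ 28.8 °C

Contact occurs when the free expansion equals the gap: αΔT L = 0.73 mm.
ΔT = 0.73 / (17.2×10⁻⁶ × 1475) = 28.77 °C.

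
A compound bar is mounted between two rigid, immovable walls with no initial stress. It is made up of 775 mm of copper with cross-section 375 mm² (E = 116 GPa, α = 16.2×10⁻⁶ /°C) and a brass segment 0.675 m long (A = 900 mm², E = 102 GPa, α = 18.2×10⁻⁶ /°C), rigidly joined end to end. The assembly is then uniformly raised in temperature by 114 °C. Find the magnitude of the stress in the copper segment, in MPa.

σ ≈ 300 MPa (compressive)

If the supports were absent, the total length change would be Σ αᵢΔT Lᵢ = 16.2×10⁻⁶×114×775 + 18.2×10⁻⁶×114×675 = 2.832 mm.
Since the ends are fixed, an axial force P builds up, equal in every segment, with P · Σ Lᵢ/(AᵢEᵢ) = δ_free.
Σ Lᵢ/(AᵢEᵢ) = 775/(375×116×10³) + 675/(900×102×10³) = 2.517×10⁻⁵ mm/N.
So P = 2.832 / 2.517×10⁻⁵ = 112.5 kN, compressive.
σ_{copper} = P / A = 112500 / 375 = 300 MPa.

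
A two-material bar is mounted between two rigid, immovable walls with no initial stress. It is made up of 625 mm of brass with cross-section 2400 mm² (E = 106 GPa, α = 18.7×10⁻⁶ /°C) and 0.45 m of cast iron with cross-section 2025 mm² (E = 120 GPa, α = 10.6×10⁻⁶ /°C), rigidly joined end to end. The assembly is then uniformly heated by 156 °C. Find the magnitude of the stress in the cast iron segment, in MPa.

With the walls removed the bar would change length by δ_free = Σ αᵢΔT Lᵢ = 18.7×10⁻⁶×156×625 + 10.6×10⁻⁶×156×450 = 2.567 mm.
Since the ends are fixed, an axial force P builds up, equal in every segment, with P · Σ Lᵢ/(AᵢEᵢ) = δ_free.
Σ Lᵢ/(AᵢEᵢ) = 625/(2400×106×10³) + 450/(2025×120×10³) = 4.309×10⁻⁶ mm/N.
So P = 2.567 / 4.309×10⁻⁶ = 595.9 kN, compressive.
σ_{cast iron} = P / A = 595900 / 2025 = 294.3 MPa.

σ ≈ 294 MPa (compressive)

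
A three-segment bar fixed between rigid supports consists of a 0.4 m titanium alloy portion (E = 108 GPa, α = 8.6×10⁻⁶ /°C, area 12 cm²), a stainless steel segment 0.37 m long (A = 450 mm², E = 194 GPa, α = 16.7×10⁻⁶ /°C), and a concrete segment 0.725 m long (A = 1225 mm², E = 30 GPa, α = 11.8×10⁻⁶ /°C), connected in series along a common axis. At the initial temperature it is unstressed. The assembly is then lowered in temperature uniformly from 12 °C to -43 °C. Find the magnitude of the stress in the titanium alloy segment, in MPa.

σ ≈ 30.8 MPa (tensile)

With the walls removed the bar would change length by δ_free = Σ αᵢΔT Lᵢ = 8.6×10⁻⁶×55×400 + 16.7×10⁻⁶×55×370 + 11.8×10⁻⁶×55×725 = 0.9996 mm.
The walls prevent any net length change, so an axial force P (same in every segment) develops. Compatibility: P · Σ Lᵢ/(AᵢEᵢ) = δ_free.
Σ Lᵢ/(AᵢEᵢ) = 400/(1200×108×10³) + 370/(450×194×10³) + 725/(1225×30×10³) = 2.705×10⁻⁵ mm/N.
P = 0.9996 / 2.705×10⁻⁵ = 36950 N = 36.95 kN, tensile.
σ_{titanium alloy} = P / A = 36950 / 1200 = 30.79 MPa.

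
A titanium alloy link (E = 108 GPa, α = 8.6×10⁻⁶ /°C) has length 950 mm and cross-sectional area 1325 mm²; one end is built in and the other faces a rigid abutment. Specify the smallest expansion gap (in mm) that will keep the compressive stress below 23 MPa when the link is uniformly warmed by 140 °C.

Free expansion if unrestrained: δ_free = αΔT L = 8.6×10⁻⁶ × 140 × 950 = 1.144 mm.
At the allowable stress the elastic shortening the wall may impose is σL/E = 23 × 950 / (108×10³) = 0.2023 mm.
So the gap has to take up the difference, g_min = δ_free − σL/E = 1.144 − 0.2023 = 0.9415 mm.

g ≈ 0.941 mm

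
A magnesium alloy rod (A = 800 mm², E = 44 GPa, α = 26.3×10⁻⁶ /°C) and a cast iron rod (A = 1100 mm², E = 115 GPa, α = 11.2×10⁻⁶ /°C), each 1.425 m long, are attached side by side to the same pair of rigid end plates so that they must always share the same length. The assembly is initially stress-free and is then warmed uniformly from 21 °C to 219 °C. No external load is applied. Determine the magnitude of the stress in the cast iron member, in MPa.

σ ≈ 74.8 MPa (tensile)

Both members must finish at the same length. With the larger α, the magnesium alloy tends to over-expand; the plates restrain it, putting the magnesium alloy in compression and the cast iron in tension. With no external load the two internal forces are equal and opposite, magnitude P.
Setting the final lengths equal and cancelling L: (α₁ − α₂)ΔT = P/(A₁E₁) + P/(A₂E₂).
|α₁ − α₂|·ΔT = 15.1×10⁻⁶ × 198 = 0.00299.
1/(A₁E₁) + 1/(A₂E₂) = 1/(800×44×10³) + 1/(1100×115×10³) = 3.631×10⁻⁸ N⁻¹.
P = 0.00299 / 3.631×10⁻⁸ = 82330 N = 82.33 kN.
σ_{cast iron} = P/A₂ = 82330/1100 = 74.85 MPa, tensile.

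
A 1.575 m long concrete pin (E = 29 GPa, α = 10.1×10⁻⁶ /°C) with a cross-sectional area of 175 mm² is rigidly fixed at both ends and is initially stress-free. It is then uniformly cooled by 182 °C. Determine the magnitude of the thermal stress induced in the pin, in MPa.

Because both ends are immovable the net strain is zero, and the suppressed thermal strain is αΔT = 10.1×10⁻⁶ × 182 = 1838.2×10⁻⁶.
The stress required to suppress this strain is σ = Eε = 29×10³ × 1838.2×10⁻⁶ = 53.31 MPa, tensile since the pin is trying to contract.

σ ≈ 53.3 MPa (tensile)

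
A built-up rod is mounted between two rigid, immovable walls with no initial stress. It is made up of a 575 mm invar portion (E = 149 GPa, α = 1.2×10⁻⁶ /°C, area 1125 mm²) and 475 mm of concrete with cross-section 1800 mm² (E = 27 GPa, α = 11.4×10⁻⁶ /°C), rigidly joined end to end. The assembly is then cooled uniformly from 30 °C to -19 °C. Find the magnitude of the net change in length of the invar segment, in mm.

Free thermal contraction of the whole bar: Σ αᵢΔT Lᵢ = 1.2×10⁻⁶×49×575 + 11.4×10⁻⁶×49×475 = 0.2991 mm.
The rigid supports impose zero overall length change; the single axial force P common to all segments must satisfy P Σ Lᵢ/(AᵢEᵢ) = δ_free.
The series flexibility is Σ Lᵢ/(AᵢEᵢ) = 575/(1125×149×10³) + 475/(1800×27×10³) = 1.32×10⁻⁵ mm/N.
P = 0.2991 / 1.32×10⁻⁵ = 22660 N = 22.66 kN, tensile.
For the invar segment, free thermal change = 1.2×10⁻⁶×49×575 = 0.03381 mm and elastic change from P = 22660×575/(1125×149×10³) = 0.07772 mm; these oppose, so the net change is 0.0439 mm (segment lengthens).

|ΔL| ≈ 0.0439 mm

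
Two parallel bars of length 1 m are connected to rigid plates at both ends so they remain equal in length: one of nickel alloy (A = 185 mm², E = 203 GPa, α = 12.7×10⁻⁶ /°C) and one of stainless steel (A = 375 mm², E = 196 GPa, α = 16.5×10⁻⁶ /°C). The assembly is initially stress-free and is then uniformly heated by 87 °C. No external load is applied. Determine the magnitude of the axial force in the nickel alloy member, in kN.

The stainless steel has the larger α, so on heating it would change length more than the nickel alloy if both were free. The rigid plates force a common final length, so the stainless steel is put into compression and the nickel alloy into tension, with equal and opposite forces P (no external load).
Compatibility of the two members (thermal + elastic change equal): (α₁ − α₂)ΔT = P·[1/(A₁E₁) + 1/(A₂E₂)].
|α₁ − α₂|·ΔT = 3.8×10⁻⁶ × 87 = 0.0003306.
1/(A₁E₁) + 1/(A₂E₂) = 1/(185×203×10³) + 1/(375×196×10³) = 4.023×10⁻⁸ N⁻¹.
So P = 0.0003306 / 4.023×10⁻⁸ = 8.217 kN.

P ≈ 8.22 kN (tensile in the nickel alloy)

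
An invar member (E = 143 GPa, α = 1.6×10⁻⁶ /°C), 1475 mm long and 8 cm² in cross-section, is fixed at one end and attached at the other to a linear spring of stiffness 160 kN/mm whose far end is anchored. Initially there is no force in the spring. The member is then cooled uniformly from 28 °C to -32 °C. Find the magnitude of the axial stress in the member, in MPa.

The unrestrained thermal change is αΔT L = 1.6×10⁻⁶ × 60 × 1475 = 0.1416 mm.
With a force P in the spring, the elastic change of the member is PL/(AE) and that of the spring is P/k; compatibility requires their sum to equal δ_free.
P [ L/(AE) + 1/k ] = δ_free → P [ 1475/(800×143×10³) + 1/(160×10³) ] = 0.1416.
P = 0.1416 / 1.914×10⁻⁵ = 7397 N.
σ = P/A = 7397/800 = 9.246 MPa.

σ ≈ 9.25 MPa (tensile)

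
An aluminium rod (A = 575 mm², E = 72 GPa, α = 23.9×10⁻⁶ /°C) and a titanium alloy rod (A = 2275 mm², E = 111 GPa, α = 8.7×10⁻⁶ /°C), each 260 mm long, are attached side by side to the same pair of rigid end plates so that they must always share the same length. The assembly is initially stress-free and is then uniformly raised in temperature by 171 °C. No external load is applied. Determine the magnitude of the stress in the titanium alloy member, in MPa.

σ ≈ 40.6 MPa (tensile)

Both members must finish at the same length. With the larger α, the aluminium tends to over-expand; the plates restrain it, putting the aluminium in compression and the titanium alloy in tension. With no external load the two internal forces are equal and opposite, magnitude P.
Equating the net (thermal + elastic) strains gives |α₁ − α₂|·ΔT = P·[1/(A₁E₁) + 1/(A₂E₂)].
|α₁ − α₂|·ΔT = 15.2×10⁻⁶ × 171 = 0.002599.
1/(A₁E₁) + 1/(A₂E₂) = 1/(575×72×10³) + 1/(2275×111×10³) = 2.811×10⁻⁸ N⁻¹.
So P = 0.002599 / 2.811×10⁻⁸ = 92.45 kN.
σ_{titanium alloy} = P/A₂ = 92450/2275 = 40.64 MPa, tensile.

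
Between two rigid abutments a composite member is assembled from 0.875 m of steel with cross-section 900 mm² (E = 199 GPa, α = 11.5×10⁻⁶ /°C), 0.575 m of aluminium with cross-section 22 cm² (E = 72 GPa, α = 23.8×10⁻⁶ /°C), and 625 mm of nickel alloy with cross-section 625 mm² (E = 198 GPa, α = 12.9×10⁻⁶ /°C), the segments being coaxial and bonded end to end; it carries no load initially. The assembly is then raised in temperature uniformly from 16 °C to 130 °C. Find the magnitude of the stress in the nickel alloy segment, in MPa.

σ ≈ 428 MPa (compressive)

If the supports were absent, the total length change would be Σ αᵢΔT Lᵢ = 11.5×10⁻⁶×114×875 + 23.8×10⁻⁶×114×575 + 12.9×10⁻⁶×114×625 = 3.626 mm.
Since the ends are fixed, an axial force P builds up, equal in every segment, with P · Σ Lᵢ/(AᵢEᵢ) = δ_free.
Σ Lᵢ/(AᵢEᵢ) = 875/(900×199×10³) + 575/(2200×72×10³) + 625/(625×198×10³) = 1.357×10⁻⁵ mm/N.
So P = 3.626 / 1.357×10⁻⁵ = 267.3 kN, compressive.
σ_{nickel alloy} = P / A = 267300 / 625 = 427.7 MPa.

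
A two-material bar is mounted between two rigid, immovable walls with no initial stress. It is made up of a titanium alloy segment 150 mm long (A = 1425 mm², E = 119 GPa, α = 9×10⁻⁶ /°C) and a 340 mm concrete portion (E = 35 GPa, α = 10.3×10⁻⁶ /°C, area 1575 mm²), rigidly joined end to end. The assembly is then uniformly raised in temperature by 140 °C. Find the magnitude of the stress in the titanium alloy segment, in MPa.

σ ≈ 67.6 MPa (compressive)

Free thermal expansion of the whole bar: Σ αᵢΔT Lᵢ = 9×10⁻⁶×140×150 + 10.3×10⁻⁶×140×340 = 0.6793 mm.
The walls prevent any net length change, so an axial force P (same in every segment) develops. Compatibility: P · Σ Lᵢ/(AᵢEᵢ) = δ_free.
The series flexibility is Σ Lᵢ/(AᵢEᵢ) = 150/(1425×119×10³) + 340/(1575×35×10³) = 7.052×10⁻⁶ mm/N.
So P = 0.6793 / 7.052×10⁻⁶ = 96.32 kN, compressive.
σ_{titanium alloy} = P / A = 96320 / 1425 = 67.59 MPa.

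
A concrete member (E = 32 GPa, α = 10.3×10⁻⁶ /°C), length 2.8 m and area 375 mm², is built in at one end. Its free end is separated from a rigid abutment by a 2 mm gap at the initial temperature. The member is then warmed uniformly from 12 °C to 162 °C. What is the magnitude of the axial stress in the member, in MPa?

σ ≈ 26.6 MPa (compressive)

Unrestrained expansion: δ_free = αΔT L = 10.3×10⁻⁶ × 150 × 2800 = 4.326 mm.
This exceeds the 2 mm gap, so the wall pushes back. The portion of expansion that must be recovered elastically is δ_free − gap = 4.326 − 2 = 2.326 mm.
That suppressed elongation corresponds to σ = E·Δ/L = 32×10³ × 2.326/2800 = 26.58 MPa.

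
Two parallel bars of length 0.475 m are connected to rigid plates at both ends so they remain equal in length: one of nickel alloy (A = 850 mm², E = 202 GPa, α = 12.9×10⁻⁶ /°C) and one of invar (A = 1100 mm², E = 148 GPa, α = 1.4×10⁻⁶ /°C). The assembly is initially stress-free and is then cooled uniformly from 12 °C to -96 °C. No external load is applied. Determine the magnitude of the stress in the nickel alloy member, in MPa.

σ ≈ 122 MPa (tensile)

Both members must finish at the same length. With the larger α, the nickel alloy tends to over-contract; the plates restrain it, putting the nickel alloy in tension and the invar in compression. With no external load the two internal forces are equal and opposite, magnitude P.
Equating the net (thermal + elastic) strains gives |α₁ − α₂|·ΔT = P·[1/(A₁E₁) + 1/(A₂E₂)].
|α₁ − α₂|·ΔT = 11.5×10⁻⁶ × 108 = 0.001242.
1/(A₁E₁) + 1/(A₂E₂) = 1/(850×202×10³) + 1/(1100×148×10³) = 1.197×10⁻⁸ N⁻¹.
P = 0.001242 / 1.197×10⁻⁸ = 103800 N = 103.8 kN.
σ_{nickel alloy} = P/A₁ = 103800/850 = 122.1 MPa, tensile.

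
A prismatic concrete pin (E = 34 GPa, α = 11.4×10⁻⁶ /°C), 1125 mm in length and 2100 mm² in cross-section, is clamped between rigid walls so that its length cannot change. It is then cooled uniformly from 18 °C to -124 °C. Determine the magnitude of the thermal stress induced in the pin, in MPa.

σ ≈ 55 MPa (tensile)

Because both ends are immovable the net strain is zero, and the suppressed thermal strain is αΔT = 11.4×10⁻⁶ × 142 = 1618.8×10⁻⁶.
The stress required to suppress this strain is σ = Eε = 34×10³ × 1618.8×10⁻⁶ = 55.04 MPa, tensile since the pin is trying to contract.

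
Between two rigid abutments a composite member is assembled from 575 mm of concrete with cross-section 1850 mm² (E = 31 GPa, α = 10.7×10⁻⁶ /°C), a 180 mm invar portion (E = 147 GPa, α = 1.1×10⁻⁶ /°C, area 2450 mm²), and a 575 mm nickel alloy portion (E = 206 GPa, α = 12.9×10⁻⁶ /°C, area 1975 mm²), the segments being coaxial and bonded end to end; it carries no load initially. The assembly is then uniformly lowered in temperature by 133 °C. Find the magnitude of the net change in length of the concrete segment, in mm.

If the supports were absent, the total length change would be Σ αᵢΔT Lᵢ = 10.7×10⁻⁶×133×575 + 1.1×10⁻⁶×133×180 + 12.9×10⁻⁶×133×575 = 1.831 mm.
The walls prevent any net length change, so an axial force P (same in every segment) develops. Compatibility: P · Σ Lᵢ/(AᵢEᵢ) = δ_free.
Σ Lᵢ/(AᵢEᵢ) = 575/(1850×31×10³) + 180/(2450×147×10³) + 575/(1975×206×10³) = 1.194×10⁻⁵ mm/N.
Hence P = δ_free / Σ(L/AE) = 1.831/1.194×10⁻⁵ = 153.4 kN (tensile).
For the concrete segment, free thermal change = 10.7×10⁻⁶×133×575 = 0.8183 mm and elastic change from P = 153400×575/(1850×31×10³) = 1.538 mm; these oppose, so the net change is 0.719 mm (segment lengthens).

|ΔL| ≈ 0.719 mm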